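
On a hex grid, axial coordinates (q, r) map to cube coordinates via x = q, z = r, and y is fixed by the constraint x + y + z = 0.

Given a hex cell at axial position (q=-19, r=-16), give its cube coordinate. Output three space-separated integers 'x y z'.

Answer: -19 35 -16

Derivation:
x = q = -19
z = r = -16
y = -x - z = -(-19) - (-16) = 35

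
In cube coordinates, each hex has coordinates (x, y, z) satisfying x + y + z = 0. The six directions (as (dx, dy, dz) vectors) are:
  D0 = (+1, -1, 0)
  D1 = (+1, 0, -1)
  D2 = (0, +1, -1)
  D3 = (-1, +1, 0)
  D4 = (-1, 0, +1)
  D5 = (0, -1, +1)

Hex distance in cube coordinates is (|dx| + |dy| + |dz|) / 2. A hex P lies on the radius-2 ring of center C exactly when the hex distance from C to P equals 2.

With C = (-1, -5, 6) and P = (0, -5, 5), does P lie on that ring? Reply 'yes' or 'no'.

Answer: no

Derivation:
|px - cx| = |0 - (-1)| = 1
|py - cy| = |-5 - (-5)| = 0
|pz - cz| = |5 - 6| = 1
distance = (1+0+1)/2 = 2/2 = 1
radius = 2; distance != radius -> no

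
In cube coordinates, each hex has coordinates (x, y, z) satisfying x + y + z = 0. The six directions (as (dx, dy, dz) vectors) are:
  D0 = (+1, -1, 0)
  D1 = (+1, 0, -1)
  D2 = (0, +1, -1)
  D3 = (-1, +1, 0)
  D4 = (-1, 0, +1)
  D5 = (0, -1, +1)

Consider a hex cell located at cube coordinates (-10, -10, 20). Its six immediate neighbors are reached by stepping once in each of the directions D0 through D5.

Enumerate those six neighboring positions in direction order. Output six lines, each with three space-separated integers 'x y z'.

Center: (-10, -10, 20). Add each direction:
  D0: (-10, -10, 20) + (1, -1, 0) = (-9, -11, 20)
  D1: (-10, -10, 20) + (1, 0, -1) = (-9, -10, 19)
  D2: (-10, -10, 20) + (0, 1, -1) = (-10, -9, 19)
  D3: (-10, -10, 20) + (-1, 1, 0) = (-11, -9, 20)
  D4: (-10, -10, 20) + (-1, 0, 1) = (-11, -10, 21)
  D5: (-10, -10, 20) + (0, -1, 1) = (-10, -11, 21)

Answer: -9 -11 20
-9 -10 19
-10 -9 19
-11 -9 20
-11 -10 21
-10 -11 21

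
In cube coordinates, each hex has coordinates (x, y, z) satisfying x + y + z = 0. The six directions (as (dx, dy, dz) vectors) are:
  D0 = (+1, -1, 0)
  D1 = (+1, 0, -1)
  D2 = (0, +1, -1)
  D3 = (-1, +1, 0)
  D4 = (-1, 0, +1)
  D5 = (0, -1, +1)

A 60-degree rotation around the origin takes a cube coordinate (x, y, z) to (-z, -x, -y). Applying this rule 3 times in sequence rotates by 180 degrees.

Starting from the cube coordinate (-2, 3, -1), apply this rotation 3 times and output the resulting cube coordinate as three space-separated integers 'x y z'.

Start: (-2, 3, -1)
Step 1: (-2, 3, -1) -> (-(-1), -(-2), -(3)) = (1, 2, -3)
Step 2: (1, 2, -3) -> (-(-3), -(1), -(2)) = (3, -1, -2)
Step 3: (3, -1, -2) -> (-(-2), -(3), -(-1)) = (2, -3, 1)

Answer: 2 -3 1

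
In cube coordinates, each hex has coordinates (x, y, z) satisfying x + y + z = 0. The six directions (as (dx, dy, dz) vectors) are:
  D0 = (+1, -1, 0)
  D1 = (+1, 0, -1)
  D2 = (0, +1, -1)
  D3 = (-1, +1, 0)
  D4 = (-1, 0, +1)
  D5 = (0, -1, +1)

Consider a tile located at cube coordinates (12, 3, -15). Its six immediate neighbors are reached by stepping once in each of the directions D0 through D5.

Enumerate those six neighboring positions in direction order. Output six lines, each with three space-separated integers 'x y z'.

Center: (12, 3, -15). Add each direction:
  D0: (12, 3, -15) + (1, -1, 0) = (13, 2, -15)
  D1: (12, 3, -15) + (1, 0, -1) = (13, 3, -16)
  D2: (12, 3, -15) + (0, 1, -1) = (12, 4, -16)
  D3: (12, 3, -15) + (-1, 1, 0) = (11, 4, -15)
  D4: (12, 3, -15) + (-1, 0, 1) = (11, 3, -14)
  D5: (12, 3, -15) + (0, -1, 1) = (12, 2, -14)

Answer: 13 2 -15
13 3 -16
12 4 -16
11 4 -15
11 3 -14
12 2 -14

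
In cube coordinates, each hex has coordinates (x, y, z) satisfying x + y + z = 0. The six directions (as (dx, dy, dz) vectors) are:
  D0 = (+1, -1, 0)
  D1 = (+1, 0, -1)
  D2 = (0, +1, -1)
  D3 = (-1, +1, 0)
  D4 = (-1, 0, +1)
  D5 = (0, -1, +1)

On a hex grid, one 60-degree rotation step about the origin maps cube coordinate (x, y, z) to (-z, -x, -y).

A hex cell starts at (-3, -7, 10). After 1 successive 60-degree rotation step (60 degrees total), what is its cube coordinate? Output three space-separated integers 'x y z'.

Start: (-3, -7, 10)
Step 1: (-3, -7, 10) -> (-(10), -(-3), -(-7)) = (-10, 3, 7)

Answer: -10 3 7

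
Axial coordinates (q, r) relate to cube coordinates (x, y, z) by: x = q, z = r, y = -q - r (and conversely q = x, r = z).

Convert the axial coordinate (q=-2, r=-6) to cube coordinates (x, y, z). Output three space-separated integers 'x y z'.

Answer: -2 8 -6

Derivation:
x = q = -2
z = r = -6
y = -x - z = -(-2) - (-6) = 8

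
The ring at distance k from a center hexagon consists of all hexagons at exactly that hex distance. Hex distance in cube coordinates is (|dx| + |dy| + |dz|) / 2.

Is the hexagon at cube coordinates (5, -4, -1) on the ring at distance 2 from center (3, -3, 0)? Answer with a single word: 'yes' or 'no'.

Answer: yes

Derivation:
|px - cx| = |5 - 3| = 2
|py - cy| = |-4 - (-3)| = 1
|pz - cz| = |-1 - 0| = 1
distance = (2+1+1)/2 = 4/2 = 2
radius = 2; distance == radius -> yes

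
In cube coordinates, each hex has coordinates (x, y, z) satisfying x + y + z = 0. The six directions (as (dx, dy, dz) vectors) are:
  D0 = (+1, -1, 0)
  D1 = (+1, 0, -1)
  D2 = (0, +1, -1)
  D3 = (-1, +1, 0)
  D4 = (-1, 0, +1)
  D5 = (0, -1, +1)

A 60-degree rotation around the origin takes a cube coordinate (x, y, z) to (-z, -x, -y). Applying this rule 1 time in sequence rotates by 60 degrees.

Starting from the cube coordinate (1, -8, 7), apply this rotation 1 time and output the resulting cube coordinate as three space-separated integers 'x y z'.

Answer: -7 -1 8

Derivation:
Start: (1, -8, 7)
Step 1: (1, -8, 7) -> (-(7), -(1), -(-8)) = (-7, -1, 8)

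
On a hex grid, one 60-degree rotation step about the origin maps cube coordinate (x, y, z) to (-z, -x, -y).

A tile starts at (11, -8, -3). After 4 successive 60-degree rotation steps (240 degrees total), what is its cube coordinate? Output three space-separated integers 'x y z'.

Start: (11, -8, -3)
Step 1: (11, -8, -3) -> (-(-3), -(11), -(-8)) = (3, -11, 8)
Step 2: (3, -11, 8) -> (-(8), -(3), -(-11)) = (-8, -3, 11)
Step 3: (-8, -3, 11) -> (-(11), -(-8), -(-3)) = (-11, 8, 3)
Step 4: (-11, 8, 3) -> (-(3), -(-11), -(8)) = (-3, 11, -8)

Answer: -3 11 -8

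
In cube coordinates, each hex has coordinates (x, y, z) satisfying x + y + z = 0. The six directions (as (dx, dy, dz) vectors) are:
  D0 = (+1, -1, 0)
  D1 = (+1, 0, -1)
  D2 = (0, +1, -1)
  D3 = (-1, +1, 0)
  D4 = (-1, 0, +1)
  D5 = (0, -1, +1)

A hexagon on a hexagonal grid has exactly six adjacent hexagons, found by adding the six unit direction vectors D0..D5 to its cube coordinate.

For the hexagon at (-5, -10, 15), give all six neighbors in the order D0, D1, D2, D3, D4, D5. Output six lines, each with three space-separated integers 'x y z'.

Center: (-5, -10, 15). Add each direction:
  D0: (-5, -10, 15) + (1, -1, 0) = (-4, -11, 15)
  D1: (-5, -10, 15) + (1, 0, -1) = (-4, -10, 14)
  D2: (-5, -10, 15) + (0, 1, -1) = (-5, -9, 14)
  D3: (-5, -10, 15) + (-1, 1, 0) = (-6, -9, 15)
  D4: (-5, -10, 15) + (-1, 0, 1) = (-6, -10, 16)
  D5: (-5, -10, 15) + (0, -1, 1) = (-5, -11, 16)

Answer: -4 -11 15
-4 -10 14
-5 -9 14
-6 -9 15
-6 -10 16
-5 -11 16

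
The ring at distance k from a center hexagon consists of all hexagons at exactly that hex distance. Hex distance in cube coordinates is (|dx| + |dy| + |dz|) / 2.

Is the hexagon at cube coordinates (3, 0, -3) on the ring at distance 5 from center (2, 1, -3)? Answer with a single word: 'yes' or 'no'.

|px - cx| = |3 - 2| = 1
|py - cy| = |0 - 1| = 1
|pz - cz| = |-3 - (-3)| = 0
distance = (1+1+0)/2 = 2/2 = 1
radius = 5; distance != radius -> no

Answer: no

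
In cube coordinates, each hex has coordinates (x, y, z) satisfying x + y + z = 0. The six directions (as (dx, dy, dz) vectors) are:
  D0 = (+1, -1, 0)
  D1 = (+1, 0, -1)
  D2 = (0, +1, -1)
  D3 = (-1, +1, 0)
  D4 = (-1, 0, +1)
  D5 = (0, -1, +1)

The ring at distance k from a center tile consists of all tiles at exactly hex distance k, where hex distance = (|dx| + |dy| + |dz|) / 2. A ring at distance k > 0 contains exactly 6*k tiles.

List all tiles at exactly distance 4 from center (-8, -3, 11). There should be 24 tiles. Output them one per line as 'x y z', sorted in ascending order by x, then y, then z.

Walk ring at distance 4 from (-8, -3, 11):
Start at center + D4*4 = (-12, -3, 15)
  hex 0: (-12, -3, 15)
  hex 1: (-11, -4, 15)
  hex 2: (-10, -5, 15)
  hex 3: (-9, -6, 15)
  hex 4: (-8, -7, 15)
  hex 5: (-7, -7, 14)
  hex 6: (-6, -7, 13)
  hex 7: (-5, -7, 12)
  hex 8: (-4, -7, 11)
  hex 9: (-4, -6, 10)
  hex 10: (-4, -5, 9)
  hex 11: (-4, -4, 8)
  hex 12: (-4, -3, 7)
  hex 13: (-5, -2, 7)
  hex 14: (-6, -1, 7)
  hex 15: (-7, 0, 7)
  hex 16: (-8, 1, 7)
  hex 17: (-9, 1, 8)
  hex 18: (-10, 1, 9)
  hex 19: (-11, 1, 10)
  hex 20: (-12, 1, 11)
  hex 21: (-12, 0, 12)
  hex 22: (-12, -1, 13)
  hex 23: (-12, -2, 14)
Sorted: 24 hexes.

Answer: -12 -3 15
-12 -2 14
-12 -1 13
-12 0 12
-12 1 11
-11 -4 15
-11 1 10
-10 -5 15
-10 1 9
-9 -6 15
-9 1 8
-8 -7 15
-8 1 7
-7 -7 14
-7 0 7
-6 -7 13
-6 -1 7
-5 -7 12
-5 -2 7
-4 -7 11
-4 -6 10
-4 -5 9
-4 -4 8
-4 -3 7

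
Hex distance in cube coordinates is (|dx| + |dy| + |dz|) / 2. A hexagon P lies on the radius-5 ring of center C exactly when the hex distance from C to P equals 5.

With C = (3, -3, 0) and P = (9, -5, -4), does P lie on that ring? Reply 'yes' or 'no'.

|px - cx| = |9 - 3| = 6
|py - cy| = |-5 - (-3)| = 2
|pz - cz| = |-4 - 0| = 4
distance = (6+2+4)/2 = 12/2 = 6
radius = 5; distance != radius -> no

Answer: no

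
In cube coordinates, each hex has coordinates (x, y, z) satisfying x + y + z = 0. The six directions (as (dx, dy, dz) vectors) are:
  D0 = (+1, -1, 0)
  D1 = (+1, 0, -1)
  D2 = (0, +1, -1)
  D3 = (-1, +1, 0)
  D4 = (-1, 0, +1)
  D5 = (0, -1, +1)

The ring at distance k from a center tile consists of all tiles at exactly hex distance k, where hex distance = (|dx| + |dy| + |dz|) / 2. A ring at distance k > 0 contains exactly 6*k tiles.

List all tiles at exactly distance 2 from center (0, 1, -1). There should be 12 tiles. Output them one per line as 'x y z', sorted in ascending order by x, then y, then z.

Walk ring at distance 2 from (0, 1, -1):
Start at center + D4*2 = (-2, 1, 1)
  hex 0: (-2, 1, 1)
  hex 1: (-1, 0, 1)
  hex 2: (0, -1, 1)
  hex 3: (1, -1, 0)
  hex 4: (2, -1, -1)
  hex 5: (2, 0, -2)
  hex 6: (2, 1, -3)
  hex 7: (1, 2, -3)
  hex 8: (0, 3, -3)
  hex 9: (-1, 3, -2)
  hex 10: (-2, 3, -1)
  hex 11: (-2, 2, 0)
Sorted: 12 hexes.

Answer: -2 1 1
-2 2 0
-2 3 -1
-1 0 1
-1 3 -2
0 -1 1
0 3 -3
1 -1 0
1 2 -3
2 -1 -1
2 0 -2
2 1 -3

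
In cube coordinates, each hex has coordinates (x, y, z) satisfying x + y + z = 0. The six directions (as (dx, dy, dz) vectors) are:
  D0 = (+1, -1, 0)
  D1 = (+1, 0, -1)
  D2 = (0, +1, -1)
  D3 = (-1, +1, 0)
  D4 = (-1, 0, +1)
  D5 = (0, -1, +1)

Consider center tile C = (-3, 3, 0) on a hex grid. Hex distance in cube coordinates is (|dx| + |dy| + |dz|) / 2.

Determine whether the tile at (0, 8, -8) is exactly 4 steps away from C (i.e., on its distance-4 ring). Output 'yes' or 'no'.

|px - cx| = |0 - (-3)| = 3
|py - cy| = |8 - 3| = 5
|pz - cz| = |-8 - 0| = 8
distance = (3+5+8)/2 = 16/2 = 8
radius = 4; distance != radius -> no

Answer: no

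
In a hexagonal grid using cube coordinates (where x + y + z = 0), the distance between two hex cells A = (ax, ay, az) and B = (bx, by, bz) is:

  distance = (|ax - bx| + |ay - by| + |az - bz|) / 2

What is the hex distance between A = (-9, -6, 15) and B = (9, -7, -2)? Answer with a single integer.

|ax - bx| = |-9 - 9| = 18
|ay - by| = |-6 - (-7)| = 1
|az - bz| = |15 - (-2)| = 17
distance = (18 + 1 + 17) / 2 = 36 / 2 = 18

Answer: 18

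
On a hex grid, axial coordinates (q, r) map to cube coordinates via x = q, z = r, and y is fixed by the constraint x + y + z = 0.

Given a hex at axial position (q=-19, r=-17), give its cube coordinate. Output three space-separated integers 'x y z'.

Answer: -19 36 -17

Derivation:
x = q = -19
z = r = -17
y = -x - z = -(-19) - (-17) = 36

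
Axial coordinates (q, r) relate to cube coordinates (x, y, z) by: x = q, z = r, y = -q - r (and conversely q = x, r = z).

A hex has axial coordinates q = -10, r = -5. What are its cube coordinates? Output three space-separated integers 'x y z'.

x = q = -10
z = r = -5
y = -x - z = -(-10) - (-5) = 15

Answer: -10 15 -5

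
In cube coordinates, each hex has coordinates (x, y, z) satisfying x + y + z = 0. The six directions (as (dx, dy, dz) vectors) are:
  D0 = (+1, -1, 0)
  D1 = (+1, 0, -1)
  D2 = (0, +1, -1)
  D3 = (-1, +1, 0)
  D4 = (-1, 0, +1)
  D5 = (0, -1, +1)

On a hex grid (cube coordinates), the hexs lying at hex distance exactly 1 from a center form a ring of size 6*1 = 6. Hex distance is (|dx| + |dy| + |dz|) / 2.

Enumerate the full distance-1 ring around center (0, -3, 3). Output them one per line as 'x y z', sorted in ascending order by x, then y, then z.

Walk ring at distance 1 from (0, -3, 3):
Start at center + D4*1 = (-1, -3, 4)
  hex 0: (-1, -3, 4)
  hex 1: (0, -4, 4)
  hex 2: (1, -4, 3)
  hex 3: (1, -3, 2)
  hex 4: (0, -2, 2)
  hex 5: (-1, -2, 3)
Sorted: 6 hexes.

Answer: -1 -3 4
-1 -2 3
0 -4 4
0 -2 2
1 -4 3
1 -3 2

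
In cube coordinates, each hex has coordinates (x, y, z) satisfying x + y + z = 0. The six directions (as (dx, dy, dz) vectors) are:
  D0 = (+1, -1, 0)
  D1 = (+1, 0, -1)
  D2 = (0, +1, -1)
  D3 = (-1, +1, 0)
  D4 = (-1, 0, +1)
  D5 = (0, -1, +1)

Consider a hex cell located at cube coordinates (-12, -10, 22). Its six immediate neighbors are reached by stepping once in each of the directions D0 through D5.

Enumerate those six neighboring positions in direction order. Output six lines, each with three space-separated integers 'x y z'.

Answer: -11 -11 22
-11 -10 21
-12 -9 21
-13 -9 22
-13 -10 23
-12 -11 23

Derivation:
Center: (-12, -10, 22). Add each direction:
  D0: (-12, -10, 22) + (1, -1, 0) = (-11, -11, 22)
  D1: (-12, -10, 22) + (1, 0, -1) = (-11, -10, 21)
  D2: (-12, -10, 22) + (0, 1, -1) = (-12, -9, 21)
  D3: (-12, -10, 22) + (-1, 1, 0) = (-13, -9, 22)
  D4: (-12, -10, 22) + (-1, 0, 1) = (-13, -10, 23)
  D5: (-12, -10, 22) + (0, -1, 1) = (-12, -11, 23)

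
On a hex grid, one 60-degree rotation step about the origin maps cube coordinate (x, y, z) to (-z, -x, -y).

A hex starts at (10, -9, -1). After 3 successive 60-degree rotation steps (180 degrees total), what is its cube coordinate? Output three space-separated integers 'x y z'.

Start: (10, -9, -1)
Step 1: (10, -9, -1) -> (-(-1), -(10), -(-9)) = (1, -10, 9)
Step 2: (1, -10, 9) -> (-(9), -(1), -(-10)) = (-9, -1, 10)
Step 3: (-9, -1, 10) -> (-(10), -(-9), -(-1)) = (-10, 9, 1)

Answer: -10 9 1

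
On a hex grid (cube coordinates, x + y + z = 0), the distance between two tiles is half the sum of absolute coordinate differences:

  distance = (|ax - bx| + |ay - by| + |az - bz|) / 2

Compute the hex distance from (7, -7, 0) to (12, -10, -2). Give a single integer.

|ax - bx| = |7 - 12| = 5
|ay - by| = |-7 - (-10)| = 3
|az - bz| = |0 - (-2)| = 2
distance = (5 + 3 + 2) / 2 = 10 / 2 = 5

Answer: 5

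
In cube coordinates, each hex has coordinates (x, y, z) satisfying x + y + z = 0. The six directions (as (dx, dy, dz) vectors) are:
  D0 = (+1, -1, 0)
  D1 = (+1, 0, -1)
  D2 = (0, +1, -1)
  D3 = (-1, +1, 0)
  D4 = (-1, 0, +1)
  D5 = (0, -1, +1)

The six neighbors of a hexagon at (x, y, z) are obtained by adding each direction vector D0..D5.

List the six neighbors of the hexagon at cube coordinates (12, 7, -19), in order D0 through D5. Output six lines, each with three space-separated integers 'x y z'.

Answer: 13 6 -19
13 7 -20
12 8 -20
11 8 -19
11 7 -18
12 6 -18

Derivation:
Center: (12, 7, -19). Add each direction:
  D0: (12, 7, -19) + (1, -1, 0) = (13, 6, -19)
  D1: (12, 7, -19) + (1, 0, -1) = (13, 7, -20)
  D2: (12, 7, -19) + (0, 1, -1) = (12, 8, -20)
  D3: (12, 7, -19) + (-1, 1, 0) = (11, 8, -19)
  D4: (12, 7, -19) + (-1, 0, 1) = (11, 7, -18)
  D5: (12, 7, -19) + (0, -1, 1) = (12, 6, -18)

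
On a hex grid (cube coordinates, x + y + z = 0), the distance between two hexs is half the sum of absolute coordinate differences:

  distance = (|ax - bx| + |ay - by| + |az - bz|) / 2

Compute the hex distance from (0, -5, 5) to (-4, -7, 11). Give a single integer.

|ax - bx| = |0 - (-4)| = 4
|ay - by| = |-5 - (-7)| = 2
|az - bz| = |5 - 11| = 6
distance = (4 + 2 + 6) / 2 = 12 / 2 = 6

Answer: 6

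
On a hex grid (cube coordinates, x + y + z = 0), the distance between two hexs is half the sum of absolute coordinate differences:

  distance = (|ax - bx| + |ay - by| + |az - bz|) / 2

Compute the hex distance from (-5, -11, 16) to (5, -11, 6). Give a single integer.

Answer: 10

Derivation:
|ax - bx| = |-5 - 5| = 10
|ay - by| = |-11 - (-11)| = 0
|az - bz| = |16 - 6| = 10
distance = (10 + 0 + 10) / 2 = 20 / 2 = 10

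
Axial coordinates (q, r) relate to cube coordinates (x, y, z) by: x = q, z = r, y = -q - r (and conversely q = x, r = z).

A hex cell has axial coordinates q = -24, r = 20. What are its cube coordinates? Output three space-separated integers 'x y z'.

x = q = -24
z = r = 20
y = -x - z = -(-24) - (20) = 4

Answer: -24 4 20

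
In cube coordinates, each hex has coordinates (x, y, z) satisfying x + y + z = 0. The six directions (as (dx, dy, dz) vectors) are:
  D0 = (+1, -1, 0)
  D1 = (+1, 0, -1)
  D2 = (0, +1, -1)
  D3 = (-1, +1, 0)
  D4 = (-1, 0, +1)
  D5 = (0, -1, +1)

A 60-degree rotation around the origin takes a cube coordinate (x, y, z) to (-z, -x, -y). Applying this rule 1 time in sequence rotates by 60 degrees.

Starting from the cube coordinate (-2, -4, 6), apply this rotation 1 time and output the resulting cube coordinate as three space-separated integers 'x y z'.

Start: (-2, -4, 6)
Step 1: (-2, -4, 6) -> (-(6), -(-2), -(-4)) = (-6, 2, 4)

Answer: -6 2 4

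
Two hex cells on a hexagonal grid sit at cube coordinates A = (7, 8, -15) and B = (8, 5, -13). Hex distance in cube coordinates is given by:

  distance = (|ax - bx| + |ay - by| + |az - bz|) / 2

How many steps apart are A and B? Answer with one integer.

|ax - bx| = |7 - 8| = 1
|ay - by| = |8 - 5| = 3
|az - bz| = |-15 - (-13)| = 2
distance = (1 + 3 + 2) / 2 = 6 / 2 = 3

Answer: 3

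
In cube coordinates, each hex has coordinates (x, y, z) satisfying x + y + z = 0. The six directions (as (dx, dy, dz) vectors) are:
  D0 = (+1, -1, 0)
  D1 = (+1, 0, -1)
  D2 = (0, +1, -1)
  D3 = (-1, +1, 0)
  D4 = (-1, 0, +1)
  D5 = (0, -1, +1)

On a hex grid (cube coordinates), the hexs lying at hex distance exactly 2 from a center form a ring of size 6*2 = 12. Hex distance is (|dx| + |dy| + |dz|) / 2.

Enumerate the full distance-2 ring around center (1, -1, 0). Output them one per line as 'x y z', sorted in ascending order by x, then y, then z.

Answer: -1 -1 2
-1 0 1
-1 1 0
0 -2 2
0 1 -1
1 -3 2
1 1 -2
2 -3 1
2 0 -2
3 -3 0
3 -2 -1
3 -1 -2

Derivation:
Walk ring at distance 2 from (1, -1, 0):
Start at center + D4*2 = (-1, -1, 2)
  hex 0: (-1, -1, 2)
  hex 1: (0, -2, 2)
  hex 2: (1, -3, 2)
  hex 3: (2, -3, 1)
  hex 4: (3, -3, 0)
  hex 5: (3, -2, -1)
  hex 6: (3, -1, -2)
  hex 7: (2, 0, -2)
  hex 8: (1, 1, -2)
  hex 9: (0, 1, -1)
  hex 10: (-1, 1, 0)
  hex 11: (-1, 0, 1)
Sorted: 12 hexes.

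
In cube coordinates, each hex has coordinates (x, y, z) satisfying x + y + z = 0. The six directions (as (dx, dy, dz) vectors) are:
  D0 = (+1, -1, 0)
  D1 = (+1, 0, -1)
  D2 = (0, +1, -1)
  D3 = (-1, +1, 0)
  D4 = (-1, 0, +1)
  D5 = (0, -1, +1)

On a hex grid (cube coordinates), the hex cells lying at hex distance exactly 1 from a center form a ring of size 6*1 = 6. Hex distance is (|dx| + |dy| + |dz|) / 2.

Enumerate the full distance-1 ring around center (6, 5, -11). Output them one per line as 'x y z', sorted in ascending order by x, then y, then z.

Answer: 5 5 -10
5 6 -11
6 4 -10
6 6 -12
7 4 -11
7 5 -12

Derivation:
Walk ring at distance 1 from (6, 5, -11):
Start at center + D4*1 = (5, 5, -10)
  hex 0: (5, 5, -10)
  hex 1: (6, 4, -10)
  hex 2: (7, 4, -11)
  hex 3: (7, 5, -12)
  hex 4: (6, 6, -12)
  hex 5: (5, 6, -11)
Sorted: 6 hexes.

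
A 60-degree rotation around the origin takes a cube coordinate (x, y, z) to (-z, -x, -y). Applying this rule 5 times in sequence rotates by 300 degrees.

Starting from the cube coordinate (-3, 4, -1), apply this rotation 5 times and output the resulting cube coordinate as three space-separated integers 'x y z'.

Answer: -4 1 3

Derivation:
Start: (-3, 4, -1)
Step 1: (-3, 4, -1) -> (-(-1), -(-3), -(4)) = (1, 3, -4)
Step 2: (1, 3, -4) -> (-(-4), -(1), -(3)) = (4, -1, -3)
Step 3: (4, -1, -3) -> (-(-3), -(4), -(-1)) = (3, -4, 1)
Step 4: (3, -4, 1) -> (-(1), -(3), -(-4)) = (-1, -3, 4)
Step 5: (-1, -3, 4) -> (-(4), -(-1), -(-3)) = (-4, 1, 3)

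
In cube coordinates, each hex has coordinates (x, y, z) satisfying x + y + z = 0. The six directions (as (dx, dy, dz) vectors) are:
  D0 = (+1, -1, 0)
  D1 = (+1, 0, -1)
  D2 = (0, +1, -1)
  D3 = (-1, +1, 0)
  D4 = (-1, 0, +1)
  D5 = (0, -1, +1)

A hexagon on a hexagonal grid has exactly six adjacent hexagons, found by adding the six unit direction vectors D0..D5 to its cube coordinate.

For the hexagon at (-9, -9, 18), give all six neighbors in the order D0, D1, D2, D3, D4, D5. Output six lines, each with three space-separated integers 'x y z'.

Answer: -8 -10 18
-8 -9 17
-9 -8 17
-10 -8 18
-10 -9 19
-9 -10 19

Derivation:
Center: (-9, -9, 18). Add each direction:
  D0: (-9, -9, 18) + (1, -1, 0) = (-8, -10, 18)
  D1: (-9, -9, 18) + (1, 0, -1) = (-8, -9, 17)
  D2: (-9, -9, 18) + (0, 1, -1) = (-9, -8, 17)
  D3: (-9, -9, 18) + (-1, 1, 0) = (-10, -8, 18)
  D4: (-9, -9, 18) + (-1, 0, 1) = (-10, -9, 19)
  D5: (-9, -9, 18) + (0, -1, 1) = (-9, -10, 19)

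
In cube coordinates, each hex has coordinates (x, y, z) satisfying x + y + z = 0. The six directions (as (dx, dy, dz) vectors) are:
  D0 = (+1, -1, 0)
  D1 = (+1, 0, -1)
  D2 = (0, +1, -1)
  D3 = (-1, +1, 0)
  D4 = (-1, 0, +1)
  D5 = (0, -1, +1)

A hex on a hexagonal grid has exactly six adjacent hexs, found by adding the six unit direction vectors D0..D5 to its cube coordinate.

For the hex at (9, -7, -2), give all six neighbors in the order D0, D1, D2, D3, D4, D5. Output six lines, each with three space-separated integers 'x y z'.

Answer: 10 -8 -2
10 -7 -3
9 -6 -3
8 -6 -2
8 -7 -1
9 -8 -1

Derivation:
Center: (9, -7, -2). Add each direction:
  D0: (9, -7, -2) + (1, -1, 0) = (10, -8, -2)
  D1: (9, -7, -2) + (1, 0, -1) = (10, -7, -3)
  D2: (9, -7, -2) + (0, 1, -1) = (9, -6, -3)
  D3: (9, -7, -2) + (-1, 1, 0) = (8, -6, -2)
  D4: (9, -7, -2) + (-1, 0, 1) = (8, -7, -1)
  D5: (9, -7, -2) + (0, -1, 1) = (9, -8, -1)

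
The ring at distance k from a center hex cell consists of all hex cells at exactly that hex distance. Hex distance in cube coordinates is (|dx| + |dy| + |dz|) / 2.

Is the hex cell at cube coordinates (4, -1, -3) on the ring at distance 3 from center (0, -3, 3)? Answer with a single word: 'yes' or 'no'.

Answer: no

Derivation:
|px - cx| = |4 - 0| = 4
|py - cy| = |-1 - (-3)| = 2
|pz - cz| = |-3 - 3| = 6
distance = (4+2+6)/2 = 12/2 = 6
radius = 3; distance != radius -> no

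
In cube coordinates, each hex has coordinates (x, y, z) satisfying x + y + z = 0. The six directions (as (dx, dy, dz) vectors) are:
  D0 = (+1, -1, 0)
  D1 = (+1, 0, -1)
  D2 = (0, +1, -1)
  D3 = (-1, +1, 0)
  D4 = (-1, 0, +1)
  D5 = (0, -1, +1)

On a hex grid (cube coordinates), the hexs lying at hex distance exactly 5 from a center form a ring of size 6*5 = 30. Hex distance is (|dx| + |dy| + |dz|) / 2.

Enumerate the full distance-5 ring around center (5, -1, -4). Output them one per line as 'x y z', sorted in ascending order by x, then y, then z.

Answer: 0 -1 1
0 0 0
0 1 -1
0 2 -2
0 3 -3
0 4 -4
1 -2 1
1 4 -5
2 -3 1
2 4 -6
3 -4 1
3 4 -7
4 -5 1
4 4 -8
5 -6 1
5 4 -9
6 -6 0
6 3 -9
7 -6 -1
7 2 -9
8 -6 -2
8 1 -9
9 -6 -3
9 0 -9
10 -6 -4
10 -5 -5
10 -4 -6
10 -3 -7
10 -2 -8
10 -1 -9

Derivation:
Walk ring at distance 5 from (5, -1, -4):
Start at center + D4*5 = (0, -1, 1)
  hex 0: (0, -1, 1)
  hex 1: (1, -2, 1)
  hex 2: (2, -3, 1)
  hex 3: (3, -4, 1)
  hex 4: (4, -5, 1)
  hex 5: (5, -6, 1)
  hex 6: (6, -6, 0)
  hex 7: (7, -6, -1)
  hex 8: (8, -6, -2)
  hex 9: (9, -6, -3)
  hex 10: (10, -6, -4)
  hex 11: (10, -5, -5)
  hex 12: (10, -4, -6)
  hex 13: (10, -3, -7)
  hex 14: (10, -2, -8)
  hex 15: (10, -1, -9)
  hex 16: (9, 0, -9)
  hex 17: (8, 1, -9)
  hex 18: (7, 2, -9)
  hex 19: (6, 3, -9)
  hex 20: (5, 4, -9)
  hex 21: (4, 4, -8)
  hex 22: (3, 4, -7)
  hex 23: (2, 4, -6)
  hex 24: (1, 4, -5)
  hex 25: (0, 4, -4)
  hex 26: (0, 3, -3)
  hex 27: (0, 2, -2)
  hex 28: (0, 1, -1)
  hex 29: (0, 0, 0)
Sorted: 30 hexes.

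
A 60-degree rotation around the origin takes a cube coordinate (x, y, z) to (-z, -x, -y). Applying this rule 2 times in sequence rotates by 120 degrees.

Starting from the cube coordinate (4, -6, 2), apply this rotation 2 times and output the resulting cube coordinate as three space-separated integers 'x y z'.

Answer: -6 2 4

Derivation:
Start: (4, -6, 2)
Step 1: (4, -6, 2) -> (-(2), -(4), -(-6)) = (-2, -4, 6)
Step 2: (-2, -4, 6) -> (-(6), -(-2), -(-4)) = (-6, 2, 4)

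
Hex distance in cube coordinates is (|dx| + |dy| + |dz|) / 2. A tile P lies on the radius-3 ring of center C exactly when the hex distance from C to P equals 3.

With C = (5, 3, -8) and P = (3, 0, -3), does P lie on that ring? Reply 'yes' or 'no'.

|px - cx| = |3 - 5| = 2
|py - cy| = |0 - 3| = 3
|pz - cz| = |-3 - (-8)| = 5
distance = (2+3+5)/2 = 10/2 = 5
radius = 3; distance != radius -> no

Answer: no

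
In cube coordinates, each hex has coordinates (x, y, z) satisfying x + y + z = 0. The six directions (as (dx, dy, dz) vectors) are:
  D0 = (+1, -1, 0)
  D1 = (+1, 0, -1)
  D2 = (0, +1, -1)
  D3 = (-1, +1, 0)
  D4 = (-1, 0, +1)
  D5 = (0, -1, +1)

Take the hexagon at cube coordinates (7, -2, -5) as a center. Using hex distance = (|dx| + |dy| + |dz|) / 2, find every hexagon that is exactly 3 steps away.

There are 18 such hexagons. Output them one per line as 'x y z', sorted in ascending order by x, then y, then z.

Answer: 4 -2 -2
4 -1 -3
4 0 -4
4 1 -5
5 -3 -2
5 1 -6
6 -4 -2
6 1 -7
7 -5 -2
7 1 -8
8 -5 -3
8 0 -8
9 -5 -4
9 -1 -8
10 -5 -5
10 -4 -6
10 -3 -7
10 -2 -8

Derivation:
Walk ring at distance 3 from (7, -2, -5):
Start at center + D4*3 = (4, -2, -2)
  hex 0: (4, -2, -2)
  hex 1: (5, -3, -2)
  hex 2: (6, -4, -2)
  hex 3: (7, -5, -2)
  hex 4: (8, -5, -3)
  hex 5: (9, -5, -4)
  hex 6: (10, -5, -5)
  hex 7: (10, -4, -6)
  hex 8: (10, -3, -7)
  hex 9: (10, -2, -8)
  hex 10: (9, -1, -8)
  hex 11: (8, 0, -8)
  hex 12: (7, 1, -8)
  hex 13: (6, 1, -7)
  hex 14: (5, 1, -6)
  hex 15: (4, 1, -5)
  hex 16: (4, 0, -4)
  hex 17: (4, -1, -3)
Sorted: 18 hexes.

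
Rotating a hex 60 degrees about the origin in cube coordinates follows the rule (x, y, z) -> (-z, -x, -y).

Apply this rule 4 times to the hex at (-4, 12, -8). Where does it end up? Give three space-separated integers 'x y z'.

Start: (-4, 12, -8)
Step 1: (-4, 12, -8) -> (-(-8), -(-4), -(12)) = (8, 4, -12)
Step 2: (8, 4, -12) -> (-(-12), -(8), -(4)) = (12, -8, -4)
Step 3: (12, -8, -4) -> (-(-4), -(12), -(-8)) = (4, -12, 8)
Step 4: (4, -12, 8) -> (-(8), -(4), -(-12)) = (-8, -4, 12)

Answer: -8 -4 12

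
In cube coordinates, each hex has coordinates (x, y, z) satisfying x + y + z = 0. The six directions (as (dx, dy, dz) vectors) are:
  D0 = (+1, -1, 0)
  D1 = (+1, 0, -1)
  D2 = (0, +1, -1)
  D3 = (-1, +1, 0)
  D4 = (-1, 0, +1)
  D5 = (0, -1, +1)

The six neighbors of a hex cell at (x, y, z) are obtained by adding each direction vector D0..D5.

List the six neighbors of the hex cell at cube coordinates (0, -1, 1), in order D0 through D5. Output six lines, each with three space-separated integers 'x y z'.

Center: (0, -1, 1). Add each direction:
  D0: (0, -1, 1) + (1, -1, 0) = (1, -2, 1)
  D1: (0, -1, 1) + (1, 0, -1) = (1, -1, 0)
  D2: (0, -1, 1) + (0, 1, -1) = (0, 0, 0)
  D3: (0, -1, 1) + (-1, 1, 0) = (-1, 0, 1)
  D4: (0, -1, 1) + (-1, 0, 1) = (-1, -1, 2)
  D5: (0, -1, 1) + (0, -1, 1) = (0, -2, 2)

Answer: 1 -2 1
1 -1 0
0 0 0
-1 0 1
-1 -1 2
0 -2 2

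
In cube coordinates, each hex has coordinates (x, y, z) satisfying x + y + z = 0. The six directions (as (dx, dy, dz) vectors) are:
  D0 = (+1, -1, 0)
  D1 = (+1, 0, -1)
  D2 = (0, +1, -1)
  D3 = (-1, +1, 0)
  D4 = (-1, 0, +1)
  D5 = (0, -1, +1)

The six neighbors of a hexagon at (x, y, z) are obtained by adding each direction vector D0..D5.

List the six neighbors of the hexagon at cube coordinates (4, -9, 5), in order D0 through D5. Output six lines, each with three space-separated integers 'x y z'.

Answer: 5 -10 5
5 -9 4
4 -8 4
3 -8 5
3 -9 6
4 -10 6

Derivation:
Center: (4, -9, 5). Add each direction:
  D0: (4, -9, 5) + (1, -1, 0) = (5, -10, 5)
  D1: (4, -9, 5) + (1, 0, -1) = (5, -9, 4)
  D2: (4, -9, 5) + (0, 1, -1) = (4, -8, 4)
  D3: (4, -9, 5) + (-1, 1, 0) = (3, -8, 5)
  D4: (4, -9, 5) + (-1, 0, 1) = (3, -9, 6)
  D5: (4, -9, 5) + (0, -1, 1) = (4, -10, 6)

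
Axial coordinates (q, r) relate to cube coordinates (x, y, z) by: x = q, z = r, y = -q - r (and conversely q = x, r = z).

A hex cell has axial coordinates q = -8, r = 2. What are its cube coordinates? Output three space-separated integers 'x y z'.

x = q = -8
z = r = 2
y = -x - z = -(-8) - (2) = 6

Answer: -8 6 2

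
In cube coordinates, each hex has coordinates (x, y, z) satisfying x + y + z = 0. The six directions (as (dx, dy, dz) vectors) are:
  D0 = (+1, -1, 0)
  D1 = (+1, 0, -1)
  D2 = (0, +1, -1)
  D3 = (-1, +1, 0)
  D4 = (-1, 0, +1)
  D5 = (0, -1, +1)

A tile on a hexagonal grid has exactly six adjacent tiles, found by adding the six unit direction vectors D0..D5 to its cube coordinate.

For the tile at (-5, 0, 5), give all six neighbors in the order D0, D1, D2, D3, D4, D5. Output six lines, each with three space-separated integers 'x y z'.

Center: (-5, 0, 5). Add each direction:
  D0: (-5, 0, 5) + (1, -1, 0) = (-4, -1, 5)
  D1: (-5, 0, 5) + (1, 0, -1) = (-4, 0, 4)
  D2: (-5, 0, 5) + (0, 1, -1) = (-5, 1, 4)
  D3: (-5, 0, 5) + (-1, 1, 0) = (-6, 1, 5)
  D4: (-5, 0, 5) + (-1, 0, 1) = (-6, 0, 6)
  D5: (-5, 0, 5) + (0, -1, 1) = (-5, -1, 6)

Answer: -4 -1 5
-4 0 4
-5 1 4
-6 1 5
-6 0 6
-5 -1 6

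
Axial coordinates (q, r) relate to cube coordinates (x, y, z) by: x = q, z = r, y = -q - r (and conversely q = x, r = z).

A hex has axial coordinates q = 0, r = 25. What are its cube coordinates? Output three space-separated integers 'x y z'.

x = q = 0
z = r = 25
y = -x - z = -(0) - (25) = -25

Answer: 0 -25 25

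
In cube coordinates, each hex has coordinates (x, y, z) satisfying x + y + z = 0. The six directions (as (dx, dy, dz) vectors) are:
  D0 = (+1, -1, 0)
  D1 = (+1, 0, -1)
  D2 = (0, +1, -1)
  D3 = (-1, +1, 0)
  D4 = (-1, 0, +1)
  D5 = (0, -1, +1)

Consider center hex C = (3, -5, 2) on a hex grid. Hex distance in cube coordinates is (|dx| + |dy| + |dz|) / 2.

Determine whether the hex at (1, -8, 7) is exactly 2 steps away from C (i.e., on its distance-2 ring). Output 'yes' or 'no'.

Answer: no

Derivation:
|px - cx| = |1 - 3| = 2
|py - cy| = |-8 - (-5)| = 3
|pz - cz| = |7 - 2| = 5
distance = (2+3+5)/2 = 10/2 = 5
radius = 2; distance != radius -> no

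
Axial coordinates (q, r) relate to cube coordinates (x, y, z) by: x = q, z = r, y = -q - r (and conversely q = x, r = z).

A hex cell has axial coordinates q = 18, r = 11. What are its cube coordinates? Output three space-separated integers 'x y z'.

x = q = 18
z = r = 11
y = -x - z = -(18) - (11) = -29

Answer: 18 -29 11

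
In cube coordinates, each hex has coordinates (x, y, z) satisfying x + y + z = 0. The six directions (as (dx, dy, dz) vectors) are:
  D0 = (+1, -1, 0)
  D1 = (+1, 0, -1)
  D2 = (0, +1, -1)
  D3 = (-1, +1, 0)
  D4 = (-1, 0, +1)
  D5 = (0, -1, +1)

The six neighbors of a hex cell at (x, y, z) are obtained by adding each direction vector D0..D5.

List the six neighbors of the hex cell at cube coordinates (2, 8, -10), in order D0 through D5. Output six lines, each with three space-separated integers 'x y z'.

Answer: 3 7 -10
3 8 -11
2 9 -11
1 9 -10
1 8 -9
2 7 -9

Derivation:
Center: (2, 8, -10). Add each direction:
  D0: (2, 8, -10) + (1, -1, 0) = (3, 7, -10)
  D1: (2, 8, -10) + (1, 0, -1) = (3, 8, -11)
  D2: (2, 8, -10) + (0, 1, -1) = (2, 9, -11)
  D3: (2, 8, -10) + (-1, 1, 0) = (1, 9, -10)
  D4: (2, 8, -10) + (-1, 0, 1) = (1, 8, -9)
  D5: (2, 8, -10) + (0, -1, 1) = (2, 7, -9)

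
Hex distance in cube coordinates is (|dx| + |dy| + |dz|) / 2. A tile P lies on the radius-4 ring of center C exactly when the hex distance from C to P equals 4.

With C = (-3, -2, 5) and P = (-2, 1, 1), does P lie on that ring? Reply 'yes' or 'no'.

|px - cx| = |-2 - (-3)| = 1
|py - cy| = |1 - (-2)| = 3
|pz - cz| = |1 - 5| = 4
distance = (1+3+4)/2 = 8/2 = 4
radius = 4; distance == radius -> yes

Answer: yes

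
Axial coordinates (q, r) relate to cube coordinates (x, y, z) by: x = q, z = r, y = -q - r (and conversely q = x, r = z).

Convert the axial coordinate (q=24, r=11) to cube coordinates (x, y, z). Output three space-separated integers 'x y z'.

x = q = 24
z = r = 11
y = -x - z = -(24) - (11) = -35

Answer: 24 -35 11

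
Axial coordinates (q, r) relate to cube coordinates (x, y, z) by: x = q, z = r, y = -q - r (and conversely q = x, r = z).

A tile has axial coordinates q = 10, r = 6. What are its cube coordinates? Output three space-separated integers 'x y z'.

x = q = 10
z = r = 6
y = -x - z = -(10) - (6) = -16

Answer: 10 -16 6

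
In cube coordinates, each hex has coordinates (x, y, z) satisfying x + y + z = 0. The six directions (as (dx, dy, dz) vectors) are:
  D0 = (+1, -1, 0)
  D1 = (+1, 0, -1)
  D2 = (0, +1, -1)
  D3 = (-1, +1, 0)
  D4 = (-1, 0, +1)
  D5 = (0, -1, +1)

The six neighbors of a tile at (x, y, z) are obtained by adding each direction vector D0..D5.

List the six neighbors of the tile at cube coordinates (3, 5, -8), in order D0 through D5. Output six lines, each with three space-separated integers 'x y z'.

Answer: 4 4 -8
4 5 -9
3 6 -9
2 6 -8
2 5 -7
3 4 -7

Derivation:
Center: (3, 5, -8). Add each direction:
  D0: (3, 5, -8) + (1, -1, 0) = (4, 4, -8)
  D1: (3, 5, -8) + (1, 0, -1) = (4, 5, -9)
  D2: (3, 5, -8) + (0, 1, -1) = (3, 6, -9)
  D3: (3, 5, -8) + (-1, 1, 0) = (2, 6, -8)
  D4: (3, 5, -8) + (-1, 0, 1) = (2, 5, -7)
  D5: (3, 5, -8) + (0, -1, 1) = (3, 4, -7)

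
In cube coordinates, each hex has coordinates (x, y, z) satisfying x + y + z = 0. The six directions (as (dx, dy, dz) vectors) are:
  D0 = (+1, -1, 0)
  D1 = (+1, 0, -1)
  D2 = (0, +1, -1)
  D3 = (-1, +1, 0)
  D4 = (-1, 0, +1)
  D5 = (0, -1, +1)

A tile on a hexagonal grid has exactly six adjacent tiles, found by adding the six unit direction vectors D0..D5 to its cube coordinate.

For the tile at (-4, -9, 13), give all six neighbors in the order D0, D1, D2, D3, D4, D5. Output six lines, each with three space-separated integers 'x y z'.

Center: (-4, -9, 13). Add each direction:
  D0: (-4, -9, 13) + (1, -1, 0) = (-3, -10, 13)
  D1: (-4, -9, 13) + (1, 0, -1) = (-3, -9, 12)
  D2: (-4, -9, 13) + (0, 1, -1) = (-4, -8, 12)
  D3: (-4, -9, 13) + (-1, 1, 0) = (-5, -8, 13)
  D4: (-4, -9, 13) + (-1, 0, 1) = (-5, -9, 14)
  D5: (-4, -9, 13) + (0, -1, 1) = (-4, -10, 14)

Answer: -3 -10 13
-3 -9 12
-4 -8 12
-5 -8 13
-5 -9 14
-4 -10 14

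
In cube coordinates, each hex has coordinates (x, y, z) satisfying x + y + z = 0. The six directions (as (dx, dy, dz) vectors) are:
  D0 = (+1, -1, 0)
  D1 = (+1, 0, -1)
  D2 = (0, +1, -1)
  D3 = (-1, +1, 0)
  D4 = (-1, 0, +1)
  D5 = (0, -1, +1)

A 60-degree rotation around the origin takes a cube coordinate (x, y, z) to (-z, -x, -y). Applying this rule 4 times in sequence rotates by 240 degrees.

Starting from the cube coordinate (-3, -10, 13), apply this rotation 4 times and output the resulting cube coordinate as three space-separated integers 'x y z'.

Answer: 13 -3 -10

Derivation:
Start: (-3, -10, 13)
Step 1: (-3, -10, 13) -> (-(13), -(-3), -(-10)) = (-13, 3, 10)
Step 2: (-13, 3, 10) -> (-(10), -(-13), -(3)) = (-10, 13, -3)
Step 3: (-10, 13, -3) -> (-(-3), -(-10), -(13)) = (3, 10, -13)
Step 4: (3, 10, -13) -> (-(-13), -(3), -(10)) = (13, -3, -10)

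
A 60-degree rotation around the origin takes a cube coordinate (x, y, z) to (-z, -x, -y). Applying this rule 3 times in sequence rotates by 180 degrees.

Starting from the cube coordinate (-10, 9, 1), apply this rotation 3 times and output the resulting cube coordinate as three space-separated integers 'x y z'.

Start: (-10, 9, 1)
Step 1: (-10, 9, 1) -> (-(1), -(-10), -(9)) = (-1, 10, -9)
Step 2: (-1, 10, -9) -> (-(-9), -(-1), -(10)) = (9, 1, -10)
Step 3: (9, 1, -10) -> (-(-10), -(9), -(1)) = (10, -9, -1)

Answer: 10 -9 -1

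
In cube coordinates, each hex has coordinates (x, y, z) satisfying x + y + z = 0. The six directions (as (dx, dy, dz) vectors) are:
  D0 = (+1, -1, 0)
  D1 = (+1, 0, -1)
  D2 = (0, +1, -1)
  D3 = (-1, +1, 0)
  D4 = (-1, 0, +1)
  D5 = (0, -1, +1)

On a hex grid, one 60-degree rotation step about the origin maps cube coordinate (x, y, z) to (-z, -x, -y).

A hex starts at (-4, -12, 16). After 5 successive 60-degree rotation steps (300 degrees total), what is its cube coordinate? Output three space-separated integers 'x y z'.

Answer: 12 -16 4

Derivation:
Start: (-4, -12, 16)
Step 1: (-4, -12, 16) -> (-(16), -(-4), -(-12)) = (-16, 4, 12)
Step 2: (-16, 4, 12) -> (-(12), -(-16), -(4)) = (-12, 16, -4)
Step 3: (-12, 16, -4) -> (-(-4), -(-12), -(16)) = (4, 12, -16)
Step 4: (4, 12, -16) -> (-(-16), -(4), -(12)) = (16, -4, -12)
Step 5: (16, -4, -12) -> (-(-12), -(16), -(-4)) = (12, -16, 4)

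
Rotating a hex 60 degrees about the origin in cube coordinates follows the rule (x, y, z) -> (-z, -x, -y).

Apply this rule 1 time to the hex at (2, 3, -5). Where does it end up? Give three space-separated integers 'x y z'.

Answer: 5 -2 -3

Derivation:
Start: (2, 3, -5)
Step 1: (2, 3, -5) -> (-(-5), -(2), -(3)) = (5, -2, -3)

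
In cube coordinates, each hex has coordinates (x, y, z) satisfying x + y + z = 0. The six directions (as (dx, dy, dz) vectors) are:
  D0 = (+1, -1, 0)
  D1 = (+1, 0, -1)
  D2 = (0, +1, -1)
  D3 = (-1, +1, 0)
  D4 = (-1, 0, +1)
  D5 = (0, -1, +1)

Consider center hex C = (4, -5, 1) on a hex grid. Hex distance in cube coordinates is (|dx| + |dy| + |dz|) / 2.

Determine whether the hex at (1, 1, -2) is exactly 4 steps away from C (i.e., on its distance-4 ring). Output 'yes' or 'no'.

Answer: no

Derivation:
|px - cx| = |1 - 4| = 3
|py - cy| = |1 - (-5)| = 6
|pz - cz| = |-2 - 1| = 3
distance = (3+6+3)/2 = 12/2 = 6
radius = 4; distance != radius -> no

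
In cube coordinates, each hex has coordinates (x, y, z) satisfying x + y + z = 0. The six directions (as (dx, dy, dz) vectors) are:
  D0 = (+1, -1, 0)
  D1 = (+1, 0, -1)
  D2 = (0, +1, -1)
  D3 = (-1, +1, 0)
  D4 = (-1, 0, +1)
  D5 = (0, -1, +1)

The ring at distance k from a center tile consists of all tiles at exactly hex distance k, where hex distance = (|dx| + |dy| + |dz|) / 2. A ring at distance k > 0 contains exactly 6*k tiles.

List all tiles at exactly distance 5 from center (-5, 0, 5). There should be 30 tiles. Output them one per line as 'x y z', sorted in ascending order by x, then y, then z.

Answer: -10 0 10
-10 1 9
-10 2 8
-10 3 7
-10 4 6
-10 5 5
-9 -1 10
-9 5 4
-8 -2 10
-8 5 3
-7 -3 10
-7 5 2
-6 -4 10
-6 5 1
-5 -5 10
-5 5 0
-4 -5 9
-4 4 0
-3 -5 8
-3 3 0
-2 -5 7
-2 2 0
-1 -5 6
-1 1 0
0 -5 5
0 -4 4
0 -3 3
0 -2 2
0 -1 1
0 0 0

Derivation:
Walk ring at distance 5 from (-5, 0, 5):
Start at center + D4*5 = (-10, 0, 10)
  hex 0: (-10, 0, 10)
  hex 1: (-9, -1, 10)
  hex 2: (-8, -2, 10)
  hex 3: (-7, -3, 10)
  hex 4: (-6, -4, 10)
  hex 5: (-5, -5, 10)
  hex 6: (-4, -5, 9)
  hex 7: (-3, -5, 8)
  hex 8: (-2, -5, 7)
  hex 9: (-1, -5, 6)
  hex 10: (0, -5, 5)
  hex 11: (0, -4, 4)
  hex 12: (0, -3, 3)
  hex 13: (0, -2, 2)
  hex 14: (0, -1, 1)
  hex 15: (0, 0, 0)
  hex 16: (-1, 1, 0)
  hex 17: (-2, 2, 0)
  hex 18: (-3, 3, 0)
  hex 19: (-4, 4, 0)
  hex 20: (-5, 5, 0)
  hex 21: (-6, 5, 1)
  hex 22: (-7, 5, 2)
  hex 23: (-8, 5, 3)
  hex 24: (-9, 5, 4)
  hex 25: (-10, 5, 5)
  hex 26: (-10, 4, 6)
  hex 27: (-10, 3, 7)
  hex 28: (-10, 2, 8)
  hex 29: (-10, 1, 9)
Sorted: 30 hexes.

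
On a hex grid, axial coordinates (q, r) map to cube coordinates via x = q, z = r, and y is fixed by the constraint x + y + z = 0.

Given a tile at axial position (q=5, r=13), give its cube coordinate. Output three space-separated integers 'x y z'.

Answer: 5 -18 13

Derivation:
x = q = 5
z = r = 13
y = -x - z = -(5) - (13) = -18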